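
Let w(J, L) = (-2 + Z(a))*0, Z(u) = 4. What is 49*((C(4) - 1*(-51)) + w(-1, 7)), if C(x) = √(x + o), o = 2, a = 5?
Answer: 2499 + 49*√6 ≈ 2619.0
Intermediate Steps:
w(J, L) = 0 (w(J, L) = (-2 + 4)*0 = 2*0 = 0)
C(x) = √(2 + x) (C(x) = √(x + 2) = √(2 + x))
49*((C(4) - 1*(-51)) + w(-1, 7)) = 49*((√(2 + 4) - 1*(-51)) + 0) = 49*((√6 + 51) + 0) = 49*((51 + √6) + 0) = 49*(51 + √6) = 2499 + 49*√6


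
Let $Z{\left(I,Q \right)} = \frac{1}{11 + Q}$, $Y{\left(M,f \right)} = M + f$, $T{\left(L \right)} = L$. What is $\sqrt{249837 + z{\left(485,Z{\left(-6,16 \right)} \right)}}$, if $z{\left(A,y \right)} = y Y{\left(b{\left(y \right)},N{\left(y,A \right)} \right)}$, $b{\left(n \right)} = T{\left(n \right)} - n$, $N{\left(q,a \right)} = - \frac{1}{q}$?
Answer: $2 \sqrt{62459} \approx 499.84$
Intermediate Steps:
$b{\left(n \right)} = 0$ ($b{\left(n \right)} = n - n = 0$)
$z{\left(A,y \right)} = -1$ ($z{\left(A,y \right)} = y \left(0 - \frac{1}{y}\right) = y \left(- \frac{1}{y}\right) = -1$)
$\sqrt{249837 + z{\left(485,Z{\left(-6,16 \right)} \right)}} = \sqrt{249837 - 1} = \sqrt{249836} = 2 \sqrt{62459}$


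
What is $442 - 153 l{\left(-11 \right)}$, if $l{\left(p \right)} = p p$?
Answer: $-18071$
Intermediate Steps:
$l{\left(p \right)} = p^{2}$
$442 - 153 l{\left(-11 \right)} = 442 - 153 \left(-11\right)^{2} = 442 - 18513 = -18071$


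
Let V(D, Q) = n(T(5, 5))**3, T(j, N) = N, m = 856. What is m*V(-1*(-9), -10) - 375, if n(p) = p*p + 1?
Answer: 15044681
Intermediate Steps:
n(p) = 1 + p**2 (n(p) = p**2 + 1 = 1 + p**2)
V(D, Q) = 17576 (V(D, Q) = (1 + 5**2)**3 = (1 + 25)**3 = 26**3 = 17576)
m*V(-1*(-9), -10) - 375 = 856*17576 - 375 = 15045056 - 375 = 15044681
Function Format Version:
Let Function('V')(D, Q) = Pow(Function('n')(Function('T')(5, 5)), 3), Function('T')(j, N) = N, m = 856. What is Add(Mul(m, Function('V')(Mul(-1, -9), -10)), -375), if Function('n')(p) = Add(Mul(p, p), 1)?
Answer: 15044681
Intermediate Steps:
Function('n')(p) = Add(1, Pow(p, 2)) (Function('n')(p) = Add(Pow(p, 2), 1) = Add(1, Pow(p, 2)))
Function('V')(D, Q) = 17576 (Function('V')(D, Q) = Pow(Add(1, Pow(5, 2)), 3) = Pow(Add(1, 25), 3) = Pow(26, 3) = 17576)
Add(Mul(m, Function('V')(Mul(-1, -9), -10)), -375) = Add(Mul(856, 17576), -375) = Add(15045056, -375) = 15044681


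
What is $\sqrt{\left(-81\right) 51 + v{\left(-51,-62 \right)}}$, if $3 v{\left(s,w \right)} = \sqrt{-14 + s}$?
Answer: $\frac{\sqrt{-37179 + 3 i \sqrt{65}}}{3} \approx 0.020906 + 64.273 i$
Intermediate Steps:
$v{\left(s,w \right)} = \frac{\sqrt{-14 + s}}{3}$
$\sqrt{\left(-81\right) 51 + v{\left(-51,-62 \right)}} = \sqrt{\left(-81\right) 51 + \frac{\sqrt{-14 - 51}}{3}} = \sqrt{-4131 + \frac{\sqrt{-65}}{3}} = \sqrt{-4131 + \frac{i \sqrt{65}}{3}}$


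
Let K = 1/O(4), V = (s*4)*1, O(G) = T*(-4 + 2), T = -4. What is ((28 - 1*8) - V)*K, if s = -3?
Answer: 4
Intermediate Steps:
O(G) = 8 (O(G) = -4*(-4 + 2) = -4*(-2) = 8)
V = -12 (V = -3*4*1 = -12*1 = -12)
K = ⅛ (K = 1/8 = ⅛ ≈ 0.12500)
((28 - 1*8) - V)*K = ((28 - 1*8) - 1*(-12))*(⅛) = ((28 - 8) + 12)*(⅛) = (20 + 12)*(⅛) = 32*(⅛) = 4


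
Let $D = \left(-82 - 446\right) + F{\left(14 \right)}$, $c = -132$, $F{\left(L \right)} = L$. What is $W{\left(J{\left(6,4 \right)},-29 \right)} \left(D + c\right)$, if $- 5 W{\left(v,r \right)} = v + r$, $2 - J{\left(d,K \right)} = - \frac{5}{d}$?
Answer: $- \frac{50711}{15} \approx -3380.7$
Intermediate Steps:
$J{\left(d,K \right)} = 2 + \frac{5}{d}$ ($J{\left(d,K \right)} = 2 - - \frac{5}{d} = 2 + \frac{5}{d}$)
$W{\left(v,r \right)} = - \frac{r}{5} - \frac{v}{5}$ ($W{\left(v,r \right)} = - \frac{v + r}{5} = - \frac{r + v}{5} = - \frac{r}{5} - \frac{v}{5}$)
$D = -514$ ($D = \left(-82 - 446\right) + 14 = -528 + 14 = -514$)
$W{\left(J{\left(6,4 \right)},-29 \right)} \left(D + c\right) = \left(\left(- \frac{1}{5}\right) \left(-29\right) - \frac{2 + \frac{5}{6}}{5}\right) \left(-514 - 132\right) = \left(\frac{29}{5} - \frac{2 + 5 \cdot \frac{1}{6}}{5}\right) \left(-646\right) = \left(\frac{29}{5} - \frac{2 + \frac{5}{6}}{5}\right) \left(-646\right) = \left(\frac{29}{5} - \frac{17}{30}\right) \left(-646\right) = \frac{157}{30} \left(-646\right) = - \frac{50711}{15}$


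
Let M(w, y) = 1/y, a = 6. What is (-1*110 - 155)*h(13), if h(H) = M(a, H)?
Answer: -265/13 ≈ -20.385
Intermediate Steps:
h(H) = 1/H
(-1*110 - 155)*h(13) = (-1*110 - 155)/13 = (-110 - 155)*(1/13) = -265*1/13 = -265/13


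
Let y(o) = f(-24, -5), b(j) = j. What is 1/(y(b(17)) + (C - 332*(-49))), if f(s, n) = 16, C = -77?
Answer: 1/16207 ≈ 6.1702e-5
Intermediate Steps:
y(o) = 16
1/(y(b(17)) + (C - 332*(-49))) = 1/(16 + (-77 - 332*(-49))) = 1/(16 + (-77 + 16268)) = 1/(16 + 16191) = 1/16207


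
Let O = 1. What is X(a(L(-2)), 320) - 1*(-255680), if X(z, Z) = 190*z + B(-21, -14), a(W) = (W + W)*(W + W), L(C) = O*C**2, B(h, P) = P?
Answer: 267826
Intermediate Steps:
L(C) = C**2 (L(C) = 1*C**2 = C**2)
a(W) = 4*W**2 (a(W) = (2*W)*(2*W) = 4*W**2)
X(z, Z) = -14 + 190*z (X(z, Z) = 190*z - 14 = -14 + 190*z)
X(a(L(-2)), 320) - 1*(-255680) = (-14 + 190*(4*((-2)**2)**2)) - 1*(-255680) = (-14 + 190*(4*4**2)) + 255680 = (-14 + 190*(4*16)) + 255680 = (-14 + 190*64) + 255680 = (-14 + 12160) + 255680 = 12146 + 255680 = 267826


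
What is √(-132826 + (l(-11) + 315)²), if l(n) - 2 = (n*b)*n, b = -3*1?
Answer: I*√130710 ≈ 361.54*I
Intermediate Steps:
b = -3
l(n) = 2 - 3*n² (l(n) = 2 + (n*(-3))*n = 2 + (-3*n)*n = 2 - 3*n²)
√(-132826 + (l(-11) + 315)²) = √(-132826 + ((2 - 3*(-11)²) + 315)²) = √(-132826 + ((2 - 3*121) + 315)²) = √(-132826 + ((2 - 363) + 315)²) = √(-132826 + (-361 + 315)²) = √(-132826 + (-46)²) = √(-132826 + 2116) = √(-130710) = I*√130710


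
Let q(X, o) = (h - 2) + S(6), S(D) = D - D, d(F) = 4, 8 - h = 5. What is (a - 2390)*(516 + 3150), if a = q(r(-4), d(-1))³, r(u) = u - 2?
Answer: -8758074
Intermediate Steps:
h = 3 (h = 8 - 1*5 = 8 - 5 = 3)
r(u) = -2 + u
S(D) = 0
q(X, o) = 1 (q(X, o) = (3 - 2) + 0 = 1 + 0 = 1)
a = 1 (a = 1³ = 1)
(a - 2390)*(516 + 3150) = (1 - 2390)*(516 + 3150) = -2389*3666 = -8758074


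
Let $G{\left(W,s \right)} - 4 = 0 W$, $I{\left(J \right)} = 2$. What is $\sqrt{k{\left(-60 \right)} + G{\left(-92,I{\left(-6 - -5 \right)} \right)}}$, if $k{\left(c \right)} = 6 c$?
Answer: $2 i \sqrt{89} \approx 18.868 i$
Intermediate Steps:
$G{\left(W,s \right)} = 4$ ($G{\left(W,s \right)} = 4 + 0 W = 4 + 0 = 4$)
$\sqrt{k{\left(-60 \right)} + G{\left(-92,I{\left(-6 - -5 \right)} \right)}} = \sqrt{6 \left(-60\right) + 4} = \sqrt{-360 + 4} = \sqrt{-356} = 2 i \sqrt{89}$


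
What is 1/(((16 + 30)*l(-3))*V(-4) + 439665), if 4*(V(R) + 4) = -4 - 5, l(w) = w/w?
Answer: 2/878755 ≈ 2.2759e-6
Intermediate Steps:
l(w) = 1
V(R) = -25/4 (V(R) = -4 + (-4 - 5)/4 = -4 + (1/4)*(-9) = -4 - 9/4 = -25/4)
1/(((16 + 30)*l(-3))*V(-4) + 439665) = 1/(((16 + 30)*1)*(-25/4) + 439665) = 1/((46*1)*(-25/4) + 439665) = 1/(46*(-25/4) + 439665) = 1/(-575/2 + 439665) = 1/(878755/2) = 2/878755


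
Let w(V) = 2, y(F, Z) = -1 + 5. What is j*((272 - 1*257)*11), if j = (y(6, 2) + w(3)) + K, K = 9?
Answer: 2475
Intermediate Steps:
y(F, Z) = 4
j = 15 (j = (4 + 2) + 9 = 6 + 9 = 15)
j*((272 - 1*257)*11) = 15*((272 - 1*257)*11) = 15*((272 - 257)*11) = 15*(15*11) = 15*165 = 2475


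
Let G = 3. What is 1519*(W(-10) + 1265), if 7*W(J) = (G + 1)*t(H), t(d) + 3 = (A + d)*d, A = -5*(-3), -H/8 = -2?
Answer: 2349459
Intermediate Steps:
H = 16 (H = -8*(-2) = 16)
A = 15
t(d) = -3 + d*(15 + d) (t(d) = -3 + (15 + d)*d = -3 + d*(15 + d))
W(J) = 1972/7 (W(J) = ((3 + 1)*(-3 + 16² + 15*16))/7 = (4*(-3 + 256 + 240))/7 = (4*493)/7 = (⅐)*1972 = 1972/7)
1519*(W(-10) + 1265) = 1519*(1972/7 + 1265) = 1519*(10827/7) = 2349459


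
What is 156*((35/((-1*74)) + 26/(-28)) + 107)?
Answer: 4266600/259 ≈ 16473.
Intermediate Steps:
156*((35/((-1*74)) + 26/(-28)) + 107) = 156*((35/(-74) + 26*(-1/28)) + 107) = 156*((35*(-1/74) - 13/14) + 107) = 156*((-35/74 - 13/14) + 107) = 156*(-363/259 + 107) = 156*(27350/259) = 4266600/259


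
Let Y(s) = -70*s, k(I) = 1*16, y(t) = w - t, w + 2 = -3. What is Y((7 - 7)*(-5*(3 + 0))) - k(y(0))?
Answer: -16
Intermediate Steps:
w = -5 (w = -2 - 3 = -5)
y(t) = -5 - t
k(I) = 16
Y((7 - 7)*(-5*(3 + 0))) - k(y(0)) = -70*(7 - 7)*(-5*(3 + 0)) - 1*16 = -0*(-5*3) - 16 = -0*(-15) - 16 = -70*0 - 16 = 0 - 16 = -16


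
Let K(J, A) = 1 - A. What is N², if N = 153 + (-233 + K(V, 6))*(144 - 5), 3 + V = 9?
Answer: 1084319041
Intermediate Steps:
V = 6 (V = -3 + 9 = 6)
N = -32929 (N = 153 + (-233 + (1 - 1*6))*(144 - 5) = 153 + (-233 + (1 - 6))*139 = 153 + (-233 - 5)*139 = 153 - 238*139 = 153 - 33082 = -32929)
N² = (-32929)² = 1084319041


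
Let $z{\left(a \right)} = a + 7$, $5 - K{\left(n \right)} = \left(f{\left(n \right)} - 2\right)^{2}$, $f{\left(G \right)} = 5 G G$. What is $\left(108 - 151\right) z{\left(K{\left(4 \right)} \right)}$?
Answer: $261096$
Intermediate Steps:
$f{\left(G \right)} = 5 G^{2}$
$K{\left(n \right)} = 5 - \left(-2 + 5 n^{2}\right)^{2}$ ($K{\left(n \right)} = 5 - \left(5 n^{2} - 2\right)^{2} = 5 - \left(-2 + 5 n^{2}\right)^{2}$)
$z{\left(a \right)} = 7 + a$
$\left(108 - 151\right) z{\left(K{\left(4 \right)} \right)} = \left(108 - 151\right) \left(7 + \left(5 - \left(-2 + 5 \cdot 4^{2}\right)^{2}\right)\right) = - 43 \left(7 + \left(5 - \left(-2 + 5 \cdot 16\right)^{2}\right)\right) = - 43 \left(7 + \left(5 - \left(-2 + 80\right)^{2}\right)\right) = - 43 \left(7 + \left(5 - 78^{2}\right)\right) = - 43 \left(7 + \left(5 - 6084\right)\right) = - 43 \left(7 - 6079\right) = \left(-43\right) \left(-6072\right) = 261096$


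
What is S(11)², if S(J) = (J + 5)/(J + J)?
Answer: 64/121 ≈ 0.52893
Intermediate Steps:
S(J) = (5 + J)/(2*J) (S(J) = (5 + J)/((2*J)) = (5 + J)*(1/(2*J)) = (5 + J)/(2*J))
S(11)² = ((½)*(5 + 11)/11)² = ((½)*(1/11)*16)² = (8/11)² = 64/121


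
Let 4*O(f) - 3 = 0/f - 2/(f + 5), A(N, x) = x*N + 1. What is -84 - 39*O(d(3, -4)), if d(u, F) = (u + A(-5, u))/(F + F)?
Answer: -7493/68 ≈ -110.19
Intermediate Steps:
A(N, x) = 1 + N*x (A(N, x) = N*x + 1 = 1 + N*x)
d(u, F) = (1 - 4*u)/(2*F) (d(u, F) = (u + (1 - 5*u))/(F + F) = (1 - 4*u)/((2*F)) = (1 - 4*u)*(1/(2*F)) = (1 - 4*u)/(2*F))
O(f) = 3/4 - 1/(2*(5 + f)) (O(f) = 3/4 + (0/f - 2/(f + 5))/4 = 3/4 + (0 - 2/(5 + f))/4 = 3/4 + (-2/(5 + f))/4 = 3/4 - 1/(2*(5 + f)))
-84 - 39*O(d(3, -4)) = -84 - 39*(13 + 3*((1/2)*(1 - 4*3)/(-4)))/(4*(5 + (1/2)*(1 - 4*3)/(-4))) = -84 - 39*(13 + 3*((1/2)*(-1/4)*(1 - 12)))/(4*(5 + (1/2)*(-1/4)*(1 - 12))) = -84 - 39*(13 + 3*((1/2)*(-1/4)*(-11)))/(4*(5 + (1/2)*(-1/4)*(-11))) = -84 - 39*(13 + 3*(11/8))/(4*(5 + 11/8)) = -84 - 39*(13 + 33/8)/(4*51/8) = -84 - 39*8*137/(4*51*8) = -84 - 39*137/204 = -84 - 1781/68 = -7493/68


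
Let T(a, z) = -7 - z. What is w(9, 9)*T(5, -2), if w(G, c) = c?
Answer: -45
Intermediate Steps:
w(9, 9)*T(5, -2) = 9*(-7 - 1*(-2)) = 9*(-7 + 2) = 9*(-5) = -45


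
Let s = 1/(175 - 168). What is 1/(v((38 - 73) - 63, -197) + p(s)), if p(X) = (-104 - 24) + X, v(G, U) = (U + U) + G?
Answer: -7/4339 ≈ -0.0016133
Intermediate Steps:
v(G, U) = G + 2*U (v(G, U) = 2*U + G = G + 2*U)
s = 1/7 ≈ 0.14286
p(X) = -128 + X
1/(v((38 - 73) - 63, -197) + p(s)) = 1/((((38 - 73) - 63) + 2*(-197)) + (-128 + 1/7)) = 1/(((-35 - 63) - 394) - 895/7) = 1/((-98 - 394) - 895/7) = 1/(-492 - 895/7) = 1/(-4339/7) = -7/4339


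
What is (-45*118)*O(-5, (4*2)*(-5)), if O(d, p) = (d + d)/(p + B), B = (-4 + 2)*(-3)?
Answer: -26550/17 ≈ -1561.8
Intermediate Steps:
B = 6 (B = -2*(-3) = 6)
O(d, p) = 2*d/(6 + p) (O(d, p) = (d + d)/(p + 6) = (2*d)/(6 + p) = 2*d/(6 + p))
(-45*118)*O(-5, (4*2)*(-5)) = (-45*118)*(2*(-5)/(6 + (4*2)*(-5))) = -10620*(-5)/(6 + 8*(-5)) = -10620*(-5)/(6 - 40) = -10620*(-5)/(-34) = -10620*(-5)*(-1)/34 = -5310*5/17 = -26550/17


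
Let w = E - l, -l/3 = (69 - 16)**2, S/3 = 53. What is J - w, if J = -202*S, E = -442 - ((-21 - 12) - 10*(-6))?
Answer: -40076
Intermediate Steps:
S = 159 (S = 3*53 = 159)
l = -8427 (l = -3*(69 - 16)**2 = -3*53**2 = -3*2809 = -8427)
E = -469 (E = -442 - (-33 + 60) = -442 - 1*27 = -442 - 27 = -469)
w = 7958 (w = -469 - 1*(-8427) = -469 + 8427 = 7958)
J = -32118 (J = -202*159 = -32118)
J - w = -32118 - 1*7958 = -32118 - 7958 = -40076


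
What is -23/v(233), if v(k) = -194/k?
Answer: 5359/194 ≈ 27.624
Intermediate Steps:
-23/v(233) = -23/((-194/233)) = -23/((-194*1/233)) = -23/(-194/233) = -23*(-233/194) = 5359/194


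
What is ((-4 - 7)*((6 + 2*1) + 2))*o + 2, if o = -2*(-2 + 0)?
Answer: -438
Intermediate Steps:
o = 4 (o = -2*(-2) = 4)
((-4 - 7)*((6 + 2*1) + 2))*o + 2 = ((-4 - 7)*((6 + 2*1) + 2))*4 + 2 = -11*((6 + 2) + 2)*4 + 2 = -11*(8 + 2)*4 + 2 = -11*10*4 + 2 = -110*4 + 2 = -440 + 2 = -438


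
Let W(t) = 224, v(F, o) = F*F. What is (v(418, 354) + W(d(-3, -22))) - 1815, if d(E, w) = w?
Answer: 173133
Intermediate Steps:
v(F, o) = F²
(v(418, 354) + W(d(-3, -22))) - 1815 = (418² + 224) - 1815 = (174724 + 224) - 1815 = 174948 - 1815 = 173133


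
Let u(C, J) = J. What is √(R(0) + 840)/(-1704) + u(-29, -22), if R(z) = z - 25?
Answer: -22 - √815/1704 ≈ -22.017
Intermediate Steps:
R(z) = -25 + z
√(R(0) + 840)/(-1704) + u(-29, -22) = √((-25 + 0) + 840)/(-1704) - 22 = √(-25 + 840)*(-1/1704) - 22 = √815*(-1/1704) - 22 = -√815/1704 - 22 = -22 - √815/1704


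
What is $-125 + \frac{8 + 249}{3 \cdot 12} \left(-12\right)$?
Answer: $- \frac{632}{3} \approx -210.67$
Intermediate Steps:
$-125 + \frac{8 + 249}{3 \cdot 12} \left(-12\right) = -125 + \frac{257}{36} \left(-12\right) = -125 - \frac{257}{3} = - \frac{632}{3}$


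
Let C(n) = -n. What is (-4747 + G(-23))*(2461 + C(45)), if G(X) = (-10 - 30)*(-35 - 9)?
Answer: -7216592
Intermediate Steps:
G(X) = 1760 (G(X) = -40*(-44) = 1760)
(-4747 + G(-23))*(2461 + C(45)) = (-4747 + 1760)*(2461 - 1*45) = -2987*(2461 - 45) = -2987*2416 = -7216592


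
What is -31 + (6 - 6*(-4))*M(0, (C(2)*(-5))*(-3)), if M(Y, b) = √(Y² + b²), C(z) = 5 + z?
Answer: 3119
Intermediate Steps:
-31 + (6 - 6*(-4))*M(0, (C(2)*(-5))*(-3)) = -31 + (6 - 6*(-4))*√(0² + (((5 + 2)*(-5))*(-3))²) = -31 + (6 + 24)*√(0 + ((7*(-5))*(-3))²) = -31 + 30*√(0 + (-35*(-3))²) = -31 + 30*√(0 + 105²) = -31 + 30*√(0 + 11025) = -31 + 30*√11025 = -31 + 30*105 = -31 + 3150 = 3119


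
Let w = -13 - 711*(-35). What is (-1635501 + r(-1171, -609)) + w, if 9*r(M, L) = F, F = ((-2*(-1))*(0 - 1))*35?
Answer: -14495731/9 ≈ -1.6106e+6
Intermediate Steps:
w = 24872 (w = -13 + 24885 = 24872)
F = -70 (F = (2*(-1))*35 = -2*35 = -70)
r(M, L) = -70/9 (r(M, L) = (1/9)*(-70) = -70/9)
(-1635501 + r(-1171, -609)) + w = (-1635501 - 70/9) + 24872 = -14719579/9 + 24872 = -14495731/9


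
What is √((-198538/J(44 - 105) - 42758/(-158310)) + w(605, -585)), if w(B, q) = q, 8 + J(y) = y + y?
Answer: 17*√383687565365/343005 ≈ 30.700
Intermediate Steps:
J(y) = -8 + 2*y (J(y) = -8 + (y + y) = -8 + 2*y)
√((-198538/J(44 - 105) - 42758/(-158310)) + w(605, -585)) = √((-198538/(-8 + 2*(44 - 105)) - 42758/(-158310)) - 585) = √((-198538/(-8 + 2*(-61)) - 42758*(-1/158310)) - 585) = √((-198538/(-8 - 122) + 21379/79155) - 585) = √((-198538/(-130) + 21379/79155) - 585) = √((-198538*(-1/130) + 21379/79155) - 585) = √((99269/65 + 21379/79155) - 585) = √(1571805466/1029015 - 585) = √(969831691/1029015) = 17*√383687565365/343005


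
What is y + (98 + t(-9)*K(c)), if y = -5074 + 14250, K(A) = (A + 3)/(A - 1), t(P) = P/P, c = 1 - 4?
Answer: 9274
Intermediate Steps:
c = -3
t(P) = 1
K(A) = (3 + A)/(-1 + A)
y = 9176
y + (98 + t(-9)*K(c)) = 9176 + (98 + 1*((3 - 3)/(-1 - 3))) = 9176 + (98 + 1*(0/(-4))) = 9176 + (98 + 1*(-¼*0)) = 9176 + (98 + 1*0) = 9176 + (98 + 0) = 9176 + 98 = 9274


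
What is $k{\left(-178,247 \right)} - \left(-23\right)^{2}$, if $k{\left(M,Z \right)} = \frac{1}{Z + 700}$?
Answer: $- \frac{500962}{947} \approx -529.0$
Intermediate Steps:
$k{\left(M,Z \right)} = \frac{1}{700 + Z}$
$k{\left(-178,247 \right)} - \left(-23\right)^{2} = \frac{1}{700 + 247} - \left(-23\right)^{2} = \frac{1}{947} - 529 = - \frac{500962}{947}$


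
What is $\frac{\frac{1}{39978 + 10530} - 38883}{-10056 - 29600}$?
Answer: $\frac{1963902563}{2002945248} \approx 0.98051$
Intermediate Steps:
$\frac{\frac{1}{39978 + 10530} - 38883}{-10056 - 29600} = \frac{\frac{1}{50508} - 38883}{-39656} = \left(\frac{1}{50508} - 38883\right) \left(- \frac{1}{39656}\right) = \left(- \frac{1963902563}{50508}\right) \left(- \frac{1}{39656}\right) = \frac{1963902563}{2002945248}$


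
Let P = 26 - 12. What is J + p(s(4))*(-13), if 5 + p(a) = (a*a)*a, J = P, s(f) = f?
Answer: -753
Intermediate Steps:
P = 14
J = 14
p(a) = -5 + a³ (p(a) = -5 + (a*a)*a = -5 + a²*a = -5 + a³)
J + p(s(4))*(-13) = 14 + (-5 + 4³)*(-13) = 14 + (-5 + 64)*(-13) = 14 + 59*(-13) = 14 - 767 = -753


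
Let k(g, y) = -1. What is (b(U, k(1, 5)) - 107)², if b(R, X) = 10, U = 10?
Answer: 9409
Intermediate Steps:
(b(U, k(1, 5)) - 107)² = (10 - 107)² = (-97)² = 9409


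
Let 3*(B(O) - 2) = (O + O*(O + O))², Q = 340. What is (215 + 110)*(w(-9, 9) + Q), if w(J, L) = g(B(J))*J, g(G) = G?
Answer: -22719125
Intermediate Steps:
B(O) = 2 + (O + 2*O²)²/3 (B(O) = 2 + (O + O*(O + O))²/3 = 2 + (O + O*(2*O))²/3 = 2 + (O + 2*O²)²/3)
w(J, L) = J*(2 + J²*(1 + 2*J)²/3) (w(J, L) = (2 + J²*(1 + 2*J)²/3)*J = J*(2 + J²*(1 + 2*J)²/3))
(215 + 110)*(w(-9, 9) + Q) = (215 + 110)*((⅓)*(-9)*(6 + (-9)²*(1 + 2*(-9))²) + 340) = 325*((⅓)*(-9)*(6 + 81*(1 - 18)²) + 340) = 325*((⅓)*(-9)*(6 + 81*(-17)²) + 340) = 325*((⅓)*(-9)*(6 + 81*289) + 340) = 325*((⅓)*(-9)*(6 + 23409) + 340) = 325*((⅓)*(-9)*23415 + 340) = 325*(-70245 + 340) = 325*(-69905) = -22719125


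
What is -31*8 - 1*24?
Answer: -272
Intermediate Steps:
-31*8 - 1*24 = -248 - 24 = -272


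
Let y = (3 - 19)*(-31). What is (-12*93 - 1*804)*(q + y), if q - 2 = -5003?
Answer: 8649600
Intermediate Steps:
q = -5001 (q = 2 - 5003 = -5001)
y = 496 (y = -16*(-31) = 496)
(-12*93 - 1*804)*(q + y) = (-12*93 - 1*804)*(-5001 + 496) = (-1116 - 804)*(-4505) = -1920*(-4505) = 8649600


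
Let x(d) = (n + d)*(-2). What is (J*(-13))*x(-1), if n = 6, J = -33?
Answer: -4290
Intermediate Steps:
x(d) = -12 - 2*d (x(d) = (6 + d)*(-2) = -12 - 2*d)
(J*(-13))*x(-1) = (-33*(-13))*(-12 - 2*(-1)) = 429*(-12 + 2) = 429*(-10) = -4290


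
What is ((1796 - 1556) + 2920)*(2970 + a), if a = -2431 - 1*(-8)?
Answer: 1728520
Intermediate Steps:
a = -2423 (a = -2431 + 8 = -2423)
((1796 - 1556) + 2920)*(2970 + a) = ((1796 - 1556) + 2920)*(2970 - 2423) = (240 + 2920)*547 = 3160*547 = 1728520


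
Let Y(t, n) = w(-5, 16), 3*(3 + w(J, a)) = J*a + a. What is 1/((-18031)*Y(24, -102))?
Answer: 3/1316263 ≈ 2.2792e-6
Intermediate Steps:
w(J, a) = -3 + a/3 + J*a/3 (w(J, a) = -3 + (J*a + a)/3 = -3 + (a + J*a)/3 = -3 + (a/3 + J*a/3) = -3 + a/3 + J*a/3)
Y(t, n) = -73/3 (Y(t, n) = -3 + (1/3)*16 + (1/3)*(-5)*16 = -3 + 16/3 - 80/3 = -73/3)
1/((-18031)*Y(24, -102)) = 1/((-18031)*(-73/3)) = -1/18031*(-3/73) = 3/1316263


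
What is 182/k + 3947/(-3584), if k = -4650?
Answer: -9502919/8332800 ≈ -1.1404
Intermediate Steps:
182/k + 3947/(-3584) = 182/(-4650) + 3947/(-3584) = 182*(-1/4650) + 3947*(-1/3584) = -91/2325 - 3947/3584 = -9502919/8332800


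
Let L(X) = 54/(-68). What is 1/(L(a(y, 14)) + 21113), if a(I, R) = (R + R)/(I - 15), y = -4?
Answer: 34/717815 ≈ 4.7366e-5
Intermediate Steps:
a(I, R) = 2*R/(-15 + I) (a(I, R) = (2*R)/(-15 + I) = 2*R/(-15 + I))
L(X) = -27/34 (L(X) = 54*(-1/68) = -27/34)
1/(L(a(y, 14)) + 21113) = 1/(-27/34 + 21113) = 1/(717815/34) = 34/717815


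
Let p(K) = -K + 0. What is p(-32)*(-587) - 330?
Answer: -19114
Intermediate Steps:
p(K) = -K
p(-32)*(-587) - 330 = -1*(-32)*(-587) - 330 = 32*(-587) - 330 = -18784 - 330 = -19114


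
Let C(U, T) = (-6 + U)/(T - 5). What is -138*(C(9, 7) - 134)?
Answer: 18285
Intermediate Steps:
C(U, T) = (-6 + U)/(-5 + T)
-138*(C(9, 7) - 134) = -138*((-6 + 9)/(-5 + 7) - 134) = -138*(3/2 - 134) = -138*(-265/2) = 18285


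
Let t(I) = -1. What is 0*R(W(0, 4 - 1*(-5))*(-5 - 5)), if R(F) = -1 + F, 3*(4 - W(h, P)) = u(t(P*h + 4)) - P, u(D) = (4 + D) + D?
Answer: 0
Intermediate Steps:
u(D) = 4 + 2*D
W(h, P) = 10/3 + P/3 (W(h, P) = 4 - ((4 + 2*(-1)) - P)/3 = 4 - ((4 - 2) - P)/3 = 4 - (2 - P)/3 = 4 + (-⅔ + P/3) = 10/3 + P/3)
0*R(W(0, 4 - 1*(-5))*(-5 - 5)) = 0*(-1 + (10/3 + (4 - 1*(-5))/3)*(-5 - 5)) = 0*(-1 + (10/3 + (4 + 5)/3)*(-10)) = 0*(-1 + (10/3 + (⅓)*9)*(-10)) = 0*(-1 + (10/3 + 3)*(-10)) = 0*(-1 + (19/3)*(-10)) = 0*(-1 - 190/3) = 0*(-193/3) = 0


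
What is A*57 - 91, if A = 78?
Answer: 4355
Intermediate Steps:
A*57 - 91 = 78*57 - 91 = 4446 - 91 = 4355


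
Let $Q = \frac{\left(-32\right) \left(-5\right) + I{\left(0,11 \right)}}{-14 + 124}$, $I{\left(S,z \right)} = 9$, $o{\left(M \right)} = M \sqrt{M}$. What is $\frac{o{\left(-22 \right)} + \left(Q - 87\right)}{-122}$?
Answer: $\frac{9401}{13420} + \frac{11 i \sqrt{22}}{61} \approx 0.70052 + 0.84581 i$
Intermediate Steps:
$o{\left(M \right)} = M^{\frac{3}{2}}$
$Q = \frac{169}{110}$ ($Q = \frac{\left(-32\right) \left(-5\right) + 9}{-14 + 124} = \frac{160 + 9}{110} = 169 \cdot \frac{1}{110} = \frac{169}{110} \approx 1.5364$)
$\frac{o{\left(-22 \right)} + \left(Q - 87\right)}{-122} = \frac{\left(-22\right)^{\frac{3}{2}} + \left(\frac{169}{110} - 87\right)}{-122} = \left(- 22 i \sqrt{22} + \left(\frac{169}{110} - 87\right)\right) \left(- \frac{1}{122}\right) = \left(- 22 i \sqrt{22} - \frac{9401}{110}\right) \left(- \frac{1}{122}\right) = \left(- \frac{9401}{110} - 22 i \sqrt{22}\right) \left(- \frac{1}{122}\right) = \frac{9401}{13420} + \frac{11 i \sqrt{22}}{61}$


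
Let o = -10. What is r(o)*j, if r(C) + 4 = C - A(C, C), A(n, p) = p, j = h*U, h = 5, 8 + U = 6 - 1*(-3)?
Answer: -20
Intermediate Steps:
U = 1 (U = -8 + (6 - 1*(-3)) = -8 + (6 + 3) = -8 + 9 = 1)
j = 5 (j = 5*1 = 5)
r(C) = -4 (r(C) = -4 + (C - C) = -4 + 0 = -4)
r(o)*j = -4*5 = -20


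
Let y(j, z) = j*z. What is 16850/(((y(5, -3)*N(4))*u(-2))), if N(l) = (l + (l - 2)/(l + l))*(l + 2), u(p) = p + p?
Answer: 1685/153 ≈ 11.013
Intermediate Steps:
u(p) = 2*p
N(l) = (2 + l)*(l + (-2 + l)/(2*l)) (N(l) = (l + (-2 + l)/((2*l)))*(2 + l) = (l + (-2 + l)*(1/(2*l)))*(2 + l) = (l + (-2 + l)/(2*l))*(2 + l) = (2 + l)*(l + (-2 + l)/(2*l)))
16850/(((y(5, -3)*N(4))*u(-2))) = 16850/((((5*(-3))*(4² - 2/4 + (5/2)*4))*(2*(-2)))) = 16850/((-15*(16 - 2*¼ + 10)*(-4))) = 16850/((-15*(16 - ½ + 10)*(-4))) = 16850/((-15*51/2*(-4))) = 16850/((-765/2*(-4))) = 16850/1530 = 16850*(1/1530) = 1685/153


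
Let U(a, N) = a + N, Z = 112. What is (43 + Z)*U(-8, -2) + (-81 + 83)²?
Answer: -1546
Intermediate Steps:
U(a, N) = N + a
(43 + Z)*U(-8, -2) + (-81 + 83)² = (43 + 112)*(-2 - 8) + (-81 + 83)² = 155*(-10) + 2² = -1550 + 4 = -1546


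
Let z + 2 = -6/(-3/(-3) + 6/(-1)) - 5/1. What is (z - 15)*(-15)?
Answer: 312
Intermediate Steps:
z = -29/5 (z = -2 + (-6/(-3/(-3) + 6/(-1)) - 5/1) = -2 + (-6/(-3*(-⅓) + 6*(-1)) - 5*1) = -2 + (-6/(1 - 6) - 5) = -2 + (-6/(-5) - 5) = -2 + (-6*(-⅕) - 5) = -2 + (6/5 - 5) = -2 - 19/5 = -29/5 ≈ -5.8000)
(z - 15)*(-15) = (-29/5 - 15)*(-15) = -104/5*(-15) = 312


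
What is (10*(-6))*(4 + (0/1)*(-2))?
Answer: -240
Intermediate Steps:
(10*(-6))*(4 + (0/1)*(-2)) = -60*(4 + (0*1)*(-2)) = -60*(4 + 0*(-2)) = -60*(4 + 0) = -60*4 = -240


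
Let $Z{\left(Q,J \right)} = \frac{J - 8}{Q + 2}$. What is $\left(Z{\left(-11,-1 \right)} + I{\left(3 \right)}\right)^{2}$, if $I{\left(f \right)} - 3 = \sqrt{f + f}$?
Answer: $\left(4 + \sqrt{6}\right)^{2} \approx 41.596$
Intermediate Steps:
$Z{\left(Q,J \right)} = \frac{-8 + J}{2 + Q}$
$I{\left(f \right)} = 3 + \sqrt{2} \sqrt{f}$ ($I{\left(f \right)} = 3 + \sqrt{f + f} = 3 + \sqrt{2 f} = 3 + \sqrt{2} \sqrt{f}$)
$\left(Z{\left(-11,-1 \right)} + I{\left(3 \right)}\right)^{2} = \left(\frac{-8 - 1}{2 - 11} + \left(3 + \sqrt{2} \sqrt{3}\right)\right)^{2} = \left(\frac{1}{-9} \left(-9\right) + \left(3 + \sqrt{6}\right)\right)^{2} = \left(\left(- \frac{1}{9}\right) \left(-9\right) + \left(3 + \sqrt{6}\right)\right)^{2} = \left(1 + \left(3 + \sqrt{6}\right)\right)^{2} = \left(4 + \sqrt{6}\right)^{2}$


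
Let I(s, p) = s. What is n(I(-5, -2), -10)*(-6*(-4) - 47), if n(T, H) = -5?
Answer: 115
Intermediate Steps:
n(I(-5, -2), -10)*(-6*(-4) - 47) = -5*(-6*(-4) - 47) = -5*(24 - 47) = -5*(-23) = 115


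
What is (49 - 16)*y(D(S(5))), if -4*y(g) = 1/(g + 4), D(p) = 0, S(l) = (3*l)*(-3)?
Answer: -33/16 ≈ -2.0625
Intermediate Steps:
S(l) = -9*l
y(g) = -1/(4*(4 + g)) (y(g) = -1/(4*(g + 4)) = -1/(4*(4 + g)))
(49 - 16)*y(D(S(5))) = (49 - 16)*(-1/(16 + 4*0)) = 33*(-1/(16 + 0)) = 33*(-1/16) = -33/16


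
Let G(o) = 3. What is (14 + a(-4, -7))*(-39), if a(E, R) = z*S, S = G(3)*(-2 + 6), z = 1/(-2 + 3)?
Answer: -1014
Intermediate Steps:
z = 1 (z = 1/1 = 1)
S = 12 (S = 3*(-2 + 6) = 3*4 = 12)
a(E, R) = 12 (a(E, R) = 1*12 = 12)
(14 + a(-4, -7))*(-39) = (14 + 12)*(-39) = 26*(-39) = -1014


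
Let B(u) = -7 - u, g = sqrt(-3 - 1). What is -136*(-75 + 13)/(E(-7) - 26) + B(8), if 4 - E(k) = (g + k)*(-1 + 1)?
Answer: -4381/11 ≈ -398.27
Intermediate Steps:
g = 2*I (g = sqrt(-4) = 2*I ≈ 2.0*I)
E(k) = 4 (E(k) = 4 - (2*I + k)*(-1 + 1) = 4 - (k + 2*I)*0 = 4 - 1*0 = 4 + 0 = 4)
-136*(-75 + 13)/(E(-7) - 26) + B(8) = -136*(-75 + 13)/(4 - 26) + (-7 - 1*8) = -(-8432)/(-22) + (-7 - 8) = -(-8432)*(-1)/22 - 15 = -136*31/11 - 15 = -4216/11 - 15 = -4381/11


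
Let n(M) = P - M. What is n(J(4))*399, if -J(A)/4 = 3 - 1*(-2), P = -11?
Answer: 3591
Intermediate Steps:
J(A) = -20 (J(A) = -4*(3 - 1*(-2)) = -4*(3 + 2) = -4*5 = -20)
n(M) = -11 - M
n(J(4))*399 = (-11 - 1*(-20))*399 = (-11 + 20)*399 = 9*399 = 3591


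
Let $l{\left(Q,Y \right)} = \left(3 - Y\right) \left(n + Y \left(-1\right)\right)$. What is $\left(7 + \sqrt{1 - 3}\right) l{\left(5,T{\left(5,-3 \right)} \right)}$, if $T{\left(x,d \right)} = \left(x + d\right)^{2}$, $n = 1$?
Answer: $21 + 3 i \sqrt{2} \approx 21.0 + 4.2426 i$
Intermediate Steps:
$T{\left(x,d \right)} = \left(d + x\right)^{2}$
$l{\left(Q,Y \right)} = \left(1 - Y\right) \left(3 - Y\right)$ ($l{\left(Q,Y \right)} = \left(3 - Y\right) \left(1 + Y \left(-1\right)\right) = \left(3 - Y\right) \left(1 - Y\right) = \left(1 - Y\right) \left(3 - Y\right)$)
$\left(7 + \sqrt{1 - 3}\right) l{\left(5,T{\left(5,-3 \right)} \right)} = \left(7 + \sqrt{1 - 3}\right) \left(3 + \left(\left(-3 + 5\right)^{2}\right)^{2} - 4 \left(-3 + 5\right)^{2}\right) = \left(7 + \sqrt{-2}\right) \left(3 + \left(2^{2}\right)^{2} - 4 \cdot 2^{2}\right) = \left(7 + i \sqrt{2}\right) \left(3 + 4^{2} - 16\right) = \left(7 + i \sqrt{2}\right) \left(3 + 16 - 16\right) = \left(7 + i \sqrt{2}\right) 3 = 21 + 3 i \sqrt{2}$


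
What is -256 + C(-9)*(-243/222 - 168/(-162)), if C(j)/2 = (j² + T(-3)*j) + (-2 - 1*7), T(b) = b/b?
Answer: -29221/111 ≈ -263.25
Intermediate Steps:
T(b) = 1
C(j) = -18 + 2*j + 2*j² (C(j) = 2*((j² + 1*j) + (-2 - 1*7)) = 2*((j² + j) + (-2 - 7)) = 2*((j + j²) - 9) = 2*(-9 + j + j²) = -18 + 2*j + 2*j²)
-256 + C(-9)*(-243/222 - 168/(-162)) = -256 + (-18 + 2*(-9) + 2*(-9)²)*(-243/222 - 168/(-162)) = -256 + (-18 - 18 + 2*81)*(-243*1/222 - 168*(-1/162)) = -256 + (-18 - 18 + 162)*(-81/74 + 28/27) = -256 + 126*(-115/1998) = -256 - 805/111 = -29221/111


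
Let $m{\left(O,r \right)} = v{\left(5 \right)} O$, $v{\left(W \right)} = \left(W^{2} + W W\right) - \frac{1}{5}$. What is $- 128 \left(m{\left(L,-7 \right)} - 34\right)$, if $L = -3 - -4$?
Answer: $- \frac{10112}{5} \approx -2022.4$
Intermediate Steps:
$v{\left(W \right)} = - \frac{1}{5} + 2 W^{2}$ ($v{\left(W \right)} = \left(W^{2} + W^{2}\right) - \frac{1}{5} = 2 W^{2} - \frac{1}{5} = - \frac{1}{5} + 2 W^{2}$)
$L = 1$ ($L = -3 + 4 = 1$)
$m{\left(O,r \right)} = \frac{249 O}{5}$ ($m{\left(O,r \right)} = \left(- \frac{1}{5} + 2 \cdot 5^{2}\right) O = \left(- \frac{1}{5} + 2 \cdot 25\right) O = \left(- \frac{1}{5} + 50\right) O = \frac{249 O}{5}$)
$- 128 \left(m{\left(L,-7 \right)} - 34\right) = - 128 \left(\frac{249}{5} \cdot 1 - 34\right) = - 128 \left(\frac{249}{5} - 34\right) = \left(-128\right) \frac{79}{5} = - \frac{10112}{5}$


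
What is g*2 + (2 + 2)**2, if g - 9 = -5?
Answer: 24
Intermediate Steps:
g = 4 (g = 9 - 5 = 4)
g*2 + (2 + 2)**2 = 4*2 + (2 + 2)**2 = 8 + 4**2 = 8 + 16 = 24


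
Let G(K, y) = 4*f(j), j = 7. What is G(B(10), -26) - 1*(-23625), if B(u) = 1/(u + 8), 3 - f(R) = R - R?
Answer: 23637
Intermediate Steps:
f(R) = 3 (f(R) = 3 - (R - R) = 3 - 1*0 = 3 + 0 = 3)
B(u) = 1/(8 + u)
G(K, y) = 12 (G(K, y) = 4*3 = 12)
G(B(10), -26) - 1*(-23625) = 12 - 1*(-23625) = 12 + 23625 = 23637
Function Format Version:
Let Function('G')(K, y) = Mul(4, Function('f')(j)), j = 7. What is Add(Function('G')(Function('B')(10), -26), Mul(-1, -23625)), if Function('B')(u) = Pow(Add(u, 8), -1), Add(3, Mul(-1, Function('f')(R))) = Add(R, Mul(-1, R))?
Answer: 23637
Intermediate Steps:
Function('f')(R) = 3 (Function('f')(R) = Add(3, Mul(-1, Add(R, Mul(-1, R)))) = Add(3, Mul(-1, 0)) = Add(3, 0) = 3)
Function('B')(u) = Pow(Add(8, u), -1)
Function('G')(K, y) = 12 (Function('G')(K, y) = Mul(4, 3) = 12)
Add(Function('G')(Function('B')(10), -26), Mul(-1, -23625)) = Add(12, Mul(-1, -23625)) = Add(12, 23625) = 23637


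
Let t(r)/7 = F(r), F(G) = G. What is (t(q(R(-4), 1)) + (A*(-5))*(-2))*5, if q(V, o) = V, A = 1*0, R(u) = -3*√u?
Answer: -210*I ≈ -210.0*I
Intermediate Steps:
A = 0
t(r) = 7*r
(t(q(R(-4), 1)) + (A*(-5))*(-2))*5 = (7*(-6*I) + (0*(-5))*(-2))*5 = (7*(-6*I) + 0*(-2))*5 = (7*(-6*I) + 0)*5 = (-42*I + 0)*5 = -42*I*5 = -210*I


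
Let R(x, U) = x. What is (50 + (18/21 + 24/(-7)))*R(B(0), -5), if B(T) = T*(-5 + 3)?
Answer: 0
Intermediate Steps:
B(T) = -2*T (B(T) = T*(-2) = -2*T)
(50 + (18/21 + 24/(-7)))*R(B(0), -5) = (50 + (18/21 + 24/(-7)))*(-2*0) = (50 + (18*(1/21) + 24*(-1/7)))*0 = (50 + (6/7 - 24/7))*0 = (50 - 18/7)*0 = (332/7)*0 = 0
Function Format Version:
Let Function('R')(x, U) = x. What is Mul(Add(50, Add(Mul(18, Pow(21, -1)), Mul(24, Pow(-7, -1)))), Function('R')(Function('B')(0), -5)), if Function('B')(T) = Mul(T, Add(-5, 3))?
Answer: 0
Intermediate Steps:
Function('B')(T) = Mul(-2, T) (Function('B')(T) = Mul(T, -2) = Mul(-2, T))
Mul(Add(50, Add(Mul(18, Pow(21, -1)), Mul(24, Pow(-7, -1)))), Function('R')(Function('B')(0), -5)) = Mul(Add(50, Add(Mul(18, Pow(21, -1)), Mul(24, Pow(-7, -1)))), Mul(-2, 0)) = Mul(Add(50, Add(Mul(18, Rational(1, 21)), Mul(24, Rational(-1, 7)))), 0) = Mul(Add(50, Add(Rational(6, 7), Rational(-24, 7))), 0) = Mul(Add(50, Rational(-18, 7)), 0) = Mul(Rational(332, 7), 0) = 0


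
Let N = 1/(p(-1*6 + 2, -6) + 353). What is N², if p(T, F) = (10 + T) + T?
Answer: 1/126025 ≈ 7.9349e-6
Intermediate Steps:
p(T, F) = 10 + 2*T
N = 1/355 (N = 1/((10 + 2*(-1*6 + 2)) + 353) = 1/((10 + 2*(-6 + 2)) + 353) = 1/((10 + 2*(-4)) + 353) = 1/((10 - 8) + 353) = 1/(2 + 353) = 1/355 ≈ 0.0028169)
N² = (1/355)² = 1/126025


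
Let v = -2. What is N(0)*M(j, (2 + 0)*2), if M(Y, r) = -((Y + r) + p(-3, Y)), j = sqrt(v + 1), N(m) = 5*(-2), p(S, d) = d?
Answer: 40 + 20*I ≈ 40.0 + 20.0*I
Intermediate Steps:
N(m) = -10
j = I (j = sqrt(-2 + 1) = sqrt(-1) = I ≈ 1.0*I)
M(Y, r) = -r - 2*Y (M(Y, r) = -((Y + r) + Y) = -(r + 2*Y) = -r - 2*Y)
N(0)*M(j, (2 + 0)*2) = -10*(-(2 + 0)*2 - 2*I) = -10*(-2*2 - 2*I) = -10*(-1*4 - 2*I) = -10*(-4 - 2*I) = 40 + 20*I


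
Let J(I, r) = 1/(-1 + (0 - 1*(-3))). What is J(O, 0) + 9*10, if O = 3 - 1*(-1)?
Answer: 181/2 ≈ 90.500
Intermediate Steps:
O = 4 (O = 3 + 1 = 4)
J(I, r) = ½ (J(I, r) = 1/(-1 + (0 + 3)) = 1/(-1 + 3) = 1/2 = ½)
J(O, 0) + 9*10 = ½ + 9*10 = ½ + 90 = 181/2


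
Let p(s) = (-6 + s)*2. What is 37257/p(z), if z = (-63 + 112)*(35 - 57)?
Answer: -37257/2168 ≈ -17.185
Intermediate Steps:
z = -1078 (z = 49*(-22) = -1078)
p(s) = -12 + 2*s
37257/p(z) = 37257/(-12 + 2*(-1078)) = 37257/(-12 - 2156) = 37257/(-2168) = 37257*(-1/2168) = -37257/2168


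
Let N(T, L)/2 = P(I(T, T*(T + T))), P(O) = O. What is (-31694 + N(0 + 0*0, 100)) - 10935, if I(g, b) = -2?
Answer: -42633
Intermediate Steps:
N(T, L) = -4 (N(T, L) = 2*(-2) = -4)
(-31694 + N(0 + 0*0, 100)) - 10935 = (-31694 - 4) - 10935 = -31698 - 10935 = -42633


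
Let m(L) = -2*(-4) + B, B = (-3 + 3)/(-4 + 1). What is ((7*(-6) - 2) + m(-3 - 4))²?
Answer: 1296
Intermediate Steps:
B = 0 (B = 0/(-3) = 0*(-⅓) = 0)
m(L) = 8 (m(L) = -2*(-4) + 0 = 8 + 0 = 8)
((7*(-6) - 2) + m(-3 - 4))² = ((7*(-6) - 2) + 8)² = ((-42 - 2) + 8)² = (-44 + 8)² = (-36)² = 1296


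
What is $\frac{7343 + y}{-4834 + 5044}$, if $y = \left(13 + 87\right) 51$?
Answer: $\frac{12443}{210} \approx 59.252$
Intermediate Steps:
$y = 5100$ ($y = 100 \cdot 51 = 5100$)
$\frac{7343 + y}{-4834 + 5044} = \frac{7343 + 5100}{-4834 + 5044} = \frac{12443}{210}$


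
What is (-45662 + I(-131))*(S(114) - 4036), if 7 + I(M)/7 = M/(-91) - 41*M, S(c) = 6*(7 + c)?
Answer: 348711810/13 ≈ 2.6824e+7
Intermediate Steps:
S(c) = 42 + 6*c
I(M) = -49 - 3732*M/13 (I(M) = -49 + 7*(M/(-91) - 41*M) = -49 + 7*(M*(-1/91) - 41*M) = -49 + 7*(-M/91 - 41*M) = -49 + 7*(-3732*M/91) = -49 - 3732*M/13)
(-45662 + I(-131))*(S(114) - 4036) = (-45662 + (-49 - 3732/13*(-131)))*((42 + 6*114) - 4036) = (-45662 + (-49 + 488892/13))*((42 + 684) - 4036) = (-45662 + 488255/13)*(726 - 4036) = -105351/13*(-3310) = 348711810/13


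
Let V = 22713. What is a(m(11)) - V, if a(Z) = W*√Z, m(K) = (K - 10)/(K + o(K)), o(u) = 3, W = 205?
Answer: -22713 + 205*√14/14 ≈ -22658.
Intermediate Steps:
m(K) = (-10 + K)/(3 + K) (m(K) = (K - 10)/(K + 3) = (-10 + K)/(3 + K))
a(Z) = 205*√Z
a(m(11)) - V = 205*√((-10 + 11)/(3 + 11)) - 1*22713 = 205*√(1/14) - 22713 = 205*(√14/14) - 22713 = 205*√14/14 - 22713 = -22713 + 205*√14/14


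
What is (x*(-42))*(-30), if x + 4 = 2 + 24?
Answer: 27720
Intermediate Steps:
x = 22 (x = -4 + (2 + 24) = -4 + 26 = 22)
(x*(-42))*(-30) = (22*(-42))*(-30) = -924*(-30) = 27720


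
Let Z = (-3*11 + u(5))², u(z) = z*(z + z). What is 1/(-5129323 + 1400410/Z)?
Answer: -289/1480973937 ≈ -1.9514e-7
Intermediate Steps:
u(z) = 2*z² (u(z) = z*(2*z) = 2*z²)
Z = 289 (Z = (-3*11 + 2*5²)² = (-33 + 2*25)² = (-33 + 50)² = 17² = 289)
1/(-5129323 + 1400410/Z) = 1/(-5129323 + 1400410/289) = 1/(-1480973937/289) = -289/1480973937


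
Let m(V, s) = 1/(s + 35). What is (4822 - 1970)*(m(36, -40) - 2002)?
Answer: -28551372/5 ≈ -5.7103e+6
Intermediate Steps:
m(V, s) = 1/(35 + s)
(4822 - 1970)*(m(36, -40) - 2002) = (4822 - 1970)*(1/(35 - 40) - 2002) = 2852*(1/(-5) - 2002) = 2852*(-1/5 - 2002) = 2852*(-10011/5) = -28551372/5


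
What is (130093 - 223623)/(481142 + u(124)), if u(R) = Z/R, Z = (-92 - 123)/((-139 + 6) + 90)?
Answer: -11597720/59661613 ≈ -0.19439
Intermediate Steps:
Z = 5 (Z = -215/(-133 + 90) = -215/(-43) = -215*(-1/43) = 5)
u(R) = 5/R
(130093 - 223623)/(481142 + u(124)) = (130093 - 223623)/(481142 + 5/124) = -93530/(481142 + 5*(1/124)) = -93530/(481142 + 5/124) = -93530/59661613/124 = -93530*124/59661613 = -11597720/59661613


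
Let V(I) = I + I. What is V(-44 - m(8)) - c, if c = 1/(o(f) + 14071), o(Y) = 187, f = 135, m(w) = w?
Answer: -1482833/14258 ≈ -104.00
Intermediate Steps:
V(I) = 2*I
c = 1/14258 (c = 1/(187 + 14071) = 1/14258 ≈ 7.0136e-5)
V(-44 - m(8)) - c = 2*(-44 - 1*8) - 1*1/14258 = 2*(-44 - 8) - 1/14258 = 2*(-52) - 1/14258 = -104 - 1/14258 = -1482833/14258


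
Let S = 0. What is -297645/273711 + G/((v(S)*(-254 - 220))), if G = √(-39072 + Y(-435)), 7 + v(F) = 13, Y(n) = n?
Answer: -99215/91237 - I*√39507/2844 ≈ -1.0874 - 0.069889*I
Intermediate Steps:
v(F) = 6 (v(F) = -7 + 13 = 6)
G = I*√39507 (G = √(-39072 - 435) = √(-39507) = I*√39507 ≈ 198.76*I)
-297645/273711 + G/((v(S)*(-254 - 220))) = -297645/273711 + (I*√39507)/((6*(-254 - 220))) = -297645*1/273711 + (I*√39507)/((6*(-474))) = -99215/91237 + (I*√39507)/(-2844) = -99215/91237 + (I*√39507)*(-1/2844) = -99215/91237 - I*√39507/2844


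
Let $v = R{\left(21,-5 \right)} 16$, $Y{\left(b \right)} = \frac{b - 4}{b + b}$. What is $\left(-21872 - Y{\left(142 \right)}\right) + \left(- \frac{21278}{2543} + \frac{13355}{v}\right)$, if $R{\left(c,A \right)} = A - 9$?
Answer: $- \frac{887357711315}{40443872} \approx -21940.0$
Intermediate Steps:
$R{\left(c,A \right)} = -9 + A$
$Y{\left(b \right)} = \frac{-4 + b}{2 b}$
$v = -224$ ($v = \left(-9 - 5\right) 16 = \left(-14\right) 16 = -224$)
$\left(-21872 - Y{\left(142 \right)}\right) + \left(- \frac{21278}{2543} + \frac{13355}{v}\right) = \left(-21872 - \frac{-4 + 142}{2 \cdot 142}\right) + \left(- \frac{21278}{2543} + \frac{13355}{-224}\right) = \left(-21872 - \frac{1}{2} \cdot \frac{1}{142} \cdot 138\right) + \left(\left(-21278\right) \frac{1}{2543} + 13355 \left(- \frac{1}{224}\right)\right) = \left(-21872 - \frac{69}{142}\right) - \frac{38728037}{569632} = - \frac{3105893}{142} - \frac{38728037}{569632} = - \frac{887357711315}{40443872}$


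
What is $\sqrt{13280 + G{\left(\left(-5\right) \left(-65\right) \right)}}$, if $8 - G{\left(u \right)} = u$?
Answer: $\sqrt{12963} \approx 113.86$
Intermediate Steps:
$G{\left(u \right)} = 8 - u$
$\sqrt{13280 + G{\left(\left(-5\right) \left(-65\right) \right)}} = \sqrt{13280 + \left(8 - \left(-5\right) \left(-65\right)\right)} = \sqrt{13280 + \left(8 - 325\right)} = \sqrt{13280 - 317} = \sqrt{12963}$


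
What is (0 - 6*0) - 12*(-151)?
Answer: 1812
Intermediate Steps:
(0 - 6*0) - 12*(-151) = (0 + 0) + 1812 = 0 + 1812 = 1812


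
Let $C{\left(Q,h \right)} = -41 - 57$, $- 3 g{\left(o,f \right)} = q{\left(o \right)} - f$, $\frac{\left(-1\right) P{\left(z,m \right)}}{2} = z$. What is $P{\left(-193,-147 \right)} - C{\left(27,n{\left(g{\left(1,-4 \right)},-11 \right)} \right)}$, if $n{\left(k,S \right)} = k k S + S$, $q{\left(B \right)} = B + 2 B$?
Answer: $484$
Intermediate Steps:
$P{\left(z,m \right)} = - 2 z$
$q{\left(B \right)} = 3 B$
$g{\left(o,f \right)} = - o + \frac{f}{3}$ ($g{\left(o,f \right)} = - \frac{3 o - f}{3} = - \frac{- f + 3 o}{3} = - o + \frac{f}{3}$)
$n{\left(k,S \right)} = S + S k^{2}$ ($n{\left(k,S \right)} = k^{2} S + S = S k^{2} + S = S + S k^{2}$)
$C{\left(Q,h \right)} = -98$ ($C{\left(Q,h \right)} = -41 - 57 = -98$)
$P{\left(-193,-147 \right)} - C{\left(27,n{\left(g{\left(1,-4 \right)},-11 \right)} \right)} = \left(-2\right) \left(-193\right) - -98 = 386 + 98 = 484$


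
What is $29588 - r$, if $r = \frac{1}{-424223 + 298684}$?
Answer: $\frac{3714447933}{125539} \approx 29588.0$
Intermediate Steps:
$r = - \frac{1}{125539}$ ($r = \frac{1}{-125539} = - \frac{1}{125539} \approx -7.9656 \cdot 10^{-6}$)
$29588 - r = 29588 - - \frac{1}{125539} = 29588 + \frac{1}{125539} = \frac{3714447933}{125539}$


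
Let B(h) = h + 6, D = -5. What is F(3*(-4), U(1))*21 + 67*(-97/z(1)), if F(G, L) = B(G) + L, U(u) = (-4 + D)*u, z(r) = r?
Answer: -6814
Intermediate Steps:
U(u) = -9*u (U(u) = (-4 - 5)*u = -9*u)
B(h) = 6 + h
F(G, L) = 6 + G + L (F(G, L) = (6 + G) + L = 6 + G + L)
F(3*(-4), U(1))*21 + 67*(-97/z(1)) = (6 + 3*(-4) - 9*1)*21 + 67*(-97/1) = (6 - 12 - 9)*21 + 67*(-97*1) = -15*21 + 67*(-97) = -315 - 6499 = -6814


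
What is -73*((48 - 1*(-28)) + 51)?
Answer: -9271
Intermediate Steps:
-73*((48 - 1*(-28)) + 51) = -73*((48 + 28) + 51) = -73*(76 + 51) = -73*127 = -9271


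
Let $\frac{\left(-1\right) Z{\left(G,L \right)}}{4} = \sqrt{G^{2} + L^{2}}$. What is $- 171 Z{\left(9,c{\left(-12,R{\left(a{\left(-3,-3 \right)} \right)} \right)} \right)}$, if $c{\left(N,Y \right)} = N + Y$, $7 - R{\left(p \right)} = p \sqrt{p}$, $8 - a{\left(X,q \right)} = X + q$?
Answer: $684 \sqrt{2850 + 140 \sqrt{14}} \approx 39730.0$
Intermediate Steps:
$a{\left(X,q \right)} = 8 - X - q$ ($a{\left(X,q \right)} = 8 - \left(X + q\right) = 8 - X - q$)
$R{\left(p \right)} = 7 - p^{\frac{3}{2}}$ ($R{\left(p \right)} = 7 - p \sqrt{p} = 7 - p^{\frac{3}{2}}$)
$Z{\left(G,L \right)} = - 4 \sqrt{G^{2} + L^{2}}$
$- 171 Z{\left(9,c{\left(-12,R{\left(a{\left(-3,-3 \right)} \right)} \right)} \right)} = - 171 \left(- 4 \sqrt{9^{2} + \left(-12 + \left(7 - \left(8 - -3 - -3\right)^{\frac{3}{2}}\right)\right)^{2}}\right) = - 171 \left(- 4 \sqrt{81 + \left(-12 + \left(7 - \left(8 + 3 + 3\right)^{\frac{3}{2}}\right)\right)^{2}}\right) = - 171 \left(- 4 \sqrt{81 + \left(-12 + \left(7 - 14^{\frac{3}{2}}\right)\right)^{2}}\right) = - 171 \left(- 4 \sqrt{81 + \left(-12 + \left(7 - 14 \sqrt{14}\right)\right)^{2}}\right) = - 171 \left(- 4 \sqrt{81 + \left(-5 - 14 \sqrt{14}\right)^{2}}\right) = 684 \sqrt{81 + \left(-5 - 14 \sqrt{14}\right)^{2}}$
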